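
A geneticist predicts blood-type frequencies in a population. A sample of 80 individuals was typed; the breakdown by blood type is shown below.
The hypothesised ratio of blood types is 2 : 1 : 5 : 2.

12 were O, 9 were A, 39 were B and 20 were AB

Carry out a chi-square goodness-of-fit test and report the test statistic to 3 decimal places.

Ratio total = 10. Expected counts: 80×2/10 = 16, 80×1/10 = 8, 80×5/10 = 40, 80×2/10 = 16.
O: (12 − 16)²/16 = 16/16 = 1.0000
A: (9 − 8)²/8 = 1/8 = 0.1250
B: (39 − 40)²/40 = 1/40 = 0.0250
AB: (20 − 16)²/16 = 16/16 = 1.0000
Sum = 2.150

2.150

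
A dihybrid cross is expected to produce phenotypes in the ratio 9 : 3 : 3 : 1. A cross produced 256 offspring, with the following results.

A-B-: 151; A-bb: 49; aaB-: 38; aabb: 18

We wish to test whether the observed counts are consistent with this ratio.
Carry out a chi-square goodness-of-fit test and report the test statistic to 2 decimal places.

Ratio total = 16. Expected counts: 256×9/16 = 144, 256×3/16 = 48, 256×3/16 = 48, 256×1/16 = 16.
χ² = (151−144)²/144 + (49−48)²/48 + (38−48)²/48 + (18−16)²/16
   = 0.340 + 0.021 + 2.083 + 0.250
Sum = 2.69

2.69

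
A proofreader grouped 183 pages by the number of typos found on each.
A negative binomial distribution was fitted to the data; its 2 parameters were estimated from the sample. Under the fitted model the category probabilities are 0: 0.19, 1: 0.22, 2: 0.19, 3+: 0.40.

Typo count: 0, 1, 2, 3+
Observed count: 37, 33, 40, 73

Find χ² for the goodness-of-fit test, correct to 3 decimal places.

Expected counts E_i = n·p_i: 183×0.19 = 34.77, 183×0.22 = 40.26, 183×0.19 = 34.77, 183×0.40 = 73.2.
0: (37 − 34.77)²/34.77 = 4.9729/34.77 = 0.1430
1: (33 − 40.26)²/40.26 = 52.7076/40.26 = 1.3092
2: (40 − 34.77)²/34.77 = 27.3529/34.77 = 0.7867
3+: (73 − 73.2)²/73.2 = 0.04/73.2 = 0.0005
Sum = 2.239

2.239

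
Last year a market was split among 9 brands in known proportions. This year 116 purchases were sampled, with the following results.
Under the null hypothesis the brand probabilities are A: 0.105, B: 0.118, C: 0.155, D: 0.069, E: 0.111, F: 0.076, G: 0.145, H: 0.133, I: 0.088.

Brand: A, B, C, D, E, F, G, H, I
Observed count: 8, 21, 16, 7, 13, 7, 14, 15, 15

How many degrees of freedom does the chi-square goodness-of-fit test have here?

8

There are k = 9 categories and no parameters were estimated from the data, so df = 9 − 1 = 8.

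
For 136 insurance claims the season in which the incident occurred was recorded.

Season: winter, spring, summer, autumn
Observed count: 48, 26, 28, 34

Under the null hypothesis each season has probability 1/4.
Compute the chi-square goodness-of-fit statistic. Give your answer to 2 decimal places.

Expected count for each of the 4 categories: 136/4 = 34.
winter: (48 − 34)²/34 = 196/34 = 5.765
spring: (26 − 34)²/34 = 64/34 = 1.882
summer: (28 − 34)²/34 = 36/34 = 1.059
autumn: (34 − 34)²/34 = 0/34 = 0.000
Sum = 8.71

8.71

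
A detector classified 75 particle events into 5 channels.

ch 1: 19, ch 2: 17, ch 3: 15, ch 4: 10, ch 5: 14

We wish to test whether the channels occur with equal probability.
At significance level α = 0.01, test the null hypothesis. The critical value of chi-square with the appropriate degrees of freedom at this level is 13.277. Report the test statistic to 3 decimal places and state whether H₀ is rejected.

3.067; do not reject

Expected count for each of the 5 categories: 75/5 = 15.
cat         O        E   (O−E)²/E
ch 1       19       15     1.0667
ch 2       17       15     0.2667
ch 3       15       15     0.0000
ch 4       10       15     1.6667
ch 5       14       15     0.0667
Sum = 3.067
df = 4. Since 3.067 < 13.277, we do not reject H₀.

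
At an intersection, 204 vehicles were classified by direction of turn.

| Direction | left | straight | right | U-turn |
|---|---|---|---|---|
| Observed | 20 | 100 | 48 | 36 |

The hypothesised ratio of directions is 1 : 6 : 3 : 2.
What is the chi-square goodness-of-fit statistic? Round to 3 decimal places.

Ratio total = 12. Expected counts: 204×1/12 = 17, 204×6/12 = 102, 204×3/12 = 51, 204×2/12 = 34.
left: (20 − 17)²/17 = 9/17 = 0.5294
straight: (100 − 102)²/102 = 4/102 = 0.0392
right: (48 − 51)²/51 = 9/51 = 0.1765
U-turn: (36 − 34)²/34 = 4/34 = 0.1176
Sum = 0.863

0.863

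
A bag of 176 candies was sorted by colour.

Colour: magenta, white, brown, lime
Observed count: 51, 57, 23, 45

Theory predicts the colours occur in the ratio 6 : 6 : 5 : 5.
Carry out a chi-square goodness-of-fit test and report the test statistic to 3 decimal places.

Ratio total = 22. Expected counts: 176×6/22 = 48, 176×6/22 = 48, 176×5/22 = 40, 176×5/22 = 40.
cat          O        E   (O−E)²/E
magenta     51       48     0.1875
white       57       48     1.6875
brown       23       40     7.2250
lime        45       40     0.6250
Sum = 9.725

9.725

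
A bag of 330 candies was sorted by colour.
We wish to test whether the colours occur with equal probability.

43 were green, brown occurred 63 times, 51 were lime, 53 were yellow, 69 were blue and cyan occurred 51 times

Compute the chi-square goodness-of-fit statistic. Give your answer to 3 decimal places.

8.000

Under H₀ each category has probability 1/6, so each expected count is 330/6 = 55.
χ² = (43−55)²/55 + (63−55)²/55 + (51−55)²/55 + (53−55)²/55 + (69−55)²/55 + (51−55)²/55
   = 2.6182 + 1.1636 + 0.2909 + 0.0727 + 3.5636 + 0.2909
Sum = 8.000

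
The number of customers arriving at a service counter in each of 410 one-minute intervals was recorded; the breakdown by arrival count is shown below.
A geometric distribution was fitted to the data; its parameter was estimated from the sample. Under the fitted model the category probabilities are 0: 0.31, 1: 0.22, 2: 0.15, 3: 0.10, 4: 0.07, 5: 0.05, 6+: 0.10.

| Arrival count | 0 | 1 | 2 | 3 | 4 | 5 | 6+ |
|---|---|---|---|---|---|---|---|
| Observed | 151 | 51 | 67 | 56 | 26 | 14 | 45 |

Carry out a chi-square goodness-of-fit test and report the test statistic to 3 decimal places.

Expected counts E_i = n·p_i: 410×0.31 = 127.1, 410×0.22 = 90.2, 410×0.15 = 61.5, 410×0.10 = 41, 410×0.07 = 28.7, 410×0.05 = 20.5, 410×0.10 = 41.
cat         O        E   (O−E)²/E
0         151    127.1     4.4942
1          51     90.2    17.0359
2          67     61.5     0.4919
3          56       41     5.4878
4          26     28.7     0.2540
5          14     20.5     2.0610
6+         45       41     0.3902
Sum = 30.215

30.215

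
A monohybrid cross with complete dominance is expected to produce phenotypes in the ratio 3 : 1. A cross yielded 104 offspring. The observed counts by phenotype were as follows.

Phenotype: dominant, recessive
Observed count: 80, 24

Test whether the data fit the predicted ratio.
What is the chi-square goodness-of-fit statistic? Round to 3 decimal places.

Ratio total = 4. Expected counts: 104×3/4 = 78, 104×1/4 = 26.
χ² = (80−78)²/78 + (24−26)²/26
   = 0.0513 + 0.1538
Sum = 0.205

0.205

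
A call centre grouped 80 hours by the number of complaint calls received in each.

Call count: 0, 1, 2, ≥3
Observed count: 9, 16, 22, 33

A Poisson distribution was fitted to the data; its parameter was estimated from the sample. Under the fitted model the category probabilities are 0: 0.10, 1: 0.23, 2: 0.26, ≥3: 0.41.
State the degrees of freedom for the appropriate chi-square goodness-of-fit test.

2

There are k = 4 categories and 1 parameter estimated from the data, so df = 4 − 1 − 1 = 2.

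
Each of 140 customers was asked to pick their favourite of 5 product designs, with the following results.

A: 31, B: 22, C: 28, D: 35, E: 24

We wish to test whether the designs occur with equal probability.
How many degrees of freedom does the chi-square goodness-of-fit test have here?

4

There are k = 5 categories and no parameters were estimated from the data, so df = 5 − 1 = 4.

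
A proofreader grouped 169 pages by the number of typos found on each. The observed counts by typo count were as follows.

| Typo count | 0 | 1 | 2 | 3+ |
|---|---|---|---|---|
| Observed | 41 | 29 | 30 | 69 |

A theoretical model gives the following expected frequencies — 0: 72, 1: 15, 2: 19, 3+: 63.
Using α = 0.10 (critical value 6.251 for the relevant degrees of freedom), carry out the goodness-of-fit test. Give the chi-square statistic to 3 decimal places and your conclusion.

33.354; reject

χ² = (41−72)²/72 + (29−15)²/15 + (30−19)²/19 + (69−63)²/63
   = 13.3472 + 13.0667 + 6.3684 + 0.5714
Sum = 33.354
df = 3. Since 33.354 > 6.251, we reject H₀.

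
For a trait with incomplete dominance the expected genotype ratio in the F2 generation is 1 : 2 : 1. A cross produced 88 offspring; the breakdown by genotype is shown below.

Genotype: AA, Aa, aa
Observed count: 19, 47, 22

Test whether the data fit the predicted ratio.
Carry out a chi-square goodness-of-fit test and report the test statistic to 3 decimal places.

Ratio total = 4. Expected counts: 88×1/4 = 22, 88×2/4 = 44, 88×1/4 = 22.
cat         O        E   (O−E)²/E
AA         19       22     0.4091
Aa         47       44     0.2045
aa         22       22     0.0000
Sum = 0.614

0.614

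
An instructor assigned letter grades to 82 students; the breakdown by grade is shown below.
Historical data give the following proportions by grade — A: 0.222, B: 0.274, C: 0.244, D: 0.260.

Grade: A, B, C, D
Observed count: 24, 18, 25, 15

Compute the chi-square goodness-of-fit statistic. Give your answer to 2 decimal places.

Expected counts E_i = n·p_i: 82×0.222 = 18.204, 82×0.274 = 22.468, 82×0.244 = 20.008, 82×0.260 = 21.32.
χ² = (24−18.204)²/18.204 + (18−22.468)²/22.468 + (25−20.008)²/20.008 + (15−21.32)²/21.32
   = 1.845 + 0.889 + 1.246 + 1.873
Sum = 5.85

5.85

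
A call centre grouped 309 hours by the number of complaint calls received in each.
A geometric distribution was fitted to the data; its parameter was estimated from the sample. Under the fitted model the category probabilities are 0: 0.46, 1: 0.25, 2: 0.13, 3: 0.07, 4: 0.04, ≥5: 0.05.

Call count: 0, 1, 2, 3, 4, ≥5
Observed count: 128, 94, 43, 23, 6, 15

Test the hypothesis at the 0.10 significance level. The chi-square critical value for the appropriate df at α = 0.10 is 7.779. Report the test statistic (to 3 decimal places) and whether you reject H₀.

Expected counts E_i = n·p_i: 309×0.46 = 142.14, 309×0.25 = 77.25, 309×0.13 = 40.17, 309×0.07 = 21.63, 309×0.04 = 12.36, 309×0.05 = 15.45.
χ² = (128−142.14)²/142.14 + (94−77.25)²/77.25 + (43−40.17)²/40.17 + (23−21.63)²/21.63 + (6−12.36)²/12.36 + (15−15.45)²/15.45
   = 1.4066 + 3.6319 + 0.1994 + 0.0868 + 3.2726 + 0.0131
Sum = 8.610
df = 4. Since 8.610 > 7.779, we reject H₀.

8.610; reject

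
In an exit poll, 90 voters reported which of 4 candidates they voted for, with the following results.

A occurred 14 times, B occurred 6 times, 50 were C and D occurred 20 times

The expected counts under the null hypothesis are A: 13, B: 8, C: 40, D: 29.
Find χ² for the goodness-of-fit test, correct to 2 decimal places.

5.87

cat         O        E   (O−E)²/E
A          14       13      0.077
B           6        8      0.500
C          50       40      2.500
D          20       29      2.793
Sum = 5.87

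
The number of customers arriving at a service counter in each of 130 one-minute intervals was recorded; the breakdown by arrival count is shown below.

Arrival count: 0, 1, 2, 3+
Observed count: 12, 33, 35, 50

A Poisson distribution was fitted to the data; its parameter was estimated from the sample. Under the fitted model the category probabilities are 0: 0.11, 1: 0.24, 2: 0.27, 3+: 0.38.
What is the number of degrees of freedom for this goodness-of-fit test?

2

There are k = 4 categories and 1 parameter estimated from the data, so df = 4 − 1 − 1 = 2.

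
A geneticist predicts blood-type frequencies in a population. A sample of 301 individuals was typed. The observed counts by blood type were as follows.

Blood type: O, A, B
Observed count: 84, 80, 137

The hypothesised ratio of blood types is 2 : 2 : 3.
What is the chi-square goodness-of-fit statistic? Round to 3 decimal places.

Ratio total = 7. Expected counts: 301×2/7 = 86, 301×2/7 = 86, 301×3/7 = 129.
O: (84 − 86)²/86 = 4/86 = 0.0465
A: (80 − 86)²/86 = 36/86 = 0.4186
B: (137 − 129)²/129 = 64/129 = 0.4961
Sum = 0.961

0.961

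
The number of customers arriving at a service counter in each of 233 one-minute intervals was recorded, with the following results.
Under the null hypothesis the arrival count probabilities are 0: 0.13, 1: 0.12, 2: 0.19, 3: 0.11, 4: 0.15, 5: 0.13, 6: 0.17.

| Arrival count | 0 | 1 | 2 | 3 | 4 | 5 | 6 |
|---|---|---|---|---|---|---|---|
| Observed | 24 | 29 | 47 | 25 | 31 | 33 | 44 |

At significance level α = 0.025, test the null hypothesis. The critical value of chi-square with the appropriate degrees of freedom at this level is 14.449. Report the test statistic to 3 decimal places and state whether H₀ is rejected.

Expected counts E_i = n·p_i: 233×0.13 = 30.29, 233×0.12 = 27.96, 233×0.19 = 44.27, 233×0.11 = 25.63, 233×0.15 = 34.95, 233×0.13 = 30.29, 233×0.17 = 39.61.
0: (24 − 30.29)²/30.29 = 39.5641/30.29 = 1.3062
1: (29 − 27.96)²/27.96 = 1.0816/27.96 = 0.0387
2: (47 − 44.27)²/44.27 = 7.4529/44.27 = 0.1684
3: (25 − 25.63)²/25.63 = 0.3969/25.63 = 0.0155
4: (31 − 34.95)²/34.95 = 15.6025/34.95 = 0.4464
5: (33 − 30.29)²/30.29 = 7.3441/30.29 = 0.2425
6: (44 − 39.61)²/39.61 = 19.2721/39.61 = 0.4865
Sum = 2.704
df = 6. Since 2.704 < 14.449, we do not reject H₀.

2.704; do not reject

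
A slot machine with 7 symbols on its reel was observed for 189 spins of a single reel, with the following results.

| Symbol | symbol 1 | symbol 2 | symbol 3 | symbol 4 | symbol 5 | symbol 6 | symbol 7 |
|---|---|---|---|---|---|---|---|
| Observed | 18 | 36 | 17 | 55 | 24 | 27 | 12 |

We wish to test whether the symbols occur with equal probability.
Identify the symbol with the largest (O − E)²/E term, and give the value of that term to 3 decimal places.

Under H₀ each category has probability 1/7, so each expected count is 189/7 = 27.
cat           O        E   (O−E)²/E
symbol 1     18       27     3.0000
symbol 2     36       27     3.0000
symbol 3     17       27     3.7037
symbol 4     55       27    29.0370
symbol 5     24       27     0.3333
symbol 6     27       27     0.0000
symbol 7     12       27     8.3333
The largest term is for symbol 4: 29.037.

symbol 4, 29.037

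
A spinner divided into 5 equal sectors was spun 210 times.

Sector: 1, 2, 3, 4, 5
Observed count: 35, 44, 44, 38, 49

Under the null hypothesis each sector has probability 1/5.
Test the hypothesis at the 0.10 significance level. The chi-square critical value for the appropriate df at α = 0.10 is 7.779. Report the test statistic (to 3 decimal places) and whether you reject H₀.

Expected count for each of the 5 categories: 210/5 = 42.
1: (35 − 42)²/42 = 49/42 = 1.1667
2: (44 − 42)²/42 = 4/42 = 0.0952
3: (44 − 42)²/42 = 4/42 = 0.0952
4: (38 − 42)²/42 = 16/42 = 0.3810
5: (49 − 42)²/42 = 49/42 = 1.1667
Sum = 2.905
df = 4. Since 2.905 < 7.779, we do not reject H₀.

2.905; do not reject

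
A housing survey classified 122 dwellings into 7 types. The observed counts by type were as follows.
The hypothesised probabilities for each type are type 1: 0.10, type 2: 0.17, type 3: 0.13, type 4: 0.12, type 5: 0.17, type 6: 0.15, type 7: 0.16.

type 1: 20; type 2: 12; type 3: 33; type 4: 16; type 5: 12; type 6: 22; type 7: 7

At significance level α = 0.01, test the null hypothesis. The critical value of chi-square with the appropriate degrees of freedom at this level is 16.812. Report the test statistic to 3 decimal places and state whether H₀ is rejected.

39.781; reject

Expected counts E_i = n·p_i: 122×0.10 = 12.2, 122×0.17 = 20.74, 122×0.13 = 15.86, 122×0.12 = 14.64, 122×0.17 = 20.74, 122×0.15 = 18.3, 122×0.16 = 19.52.
type 1: (20 − 12.2)²/12.2 = 60.84/12.2 = 4.9869
type 2: (12 − 20.74)²/20.74 = 76.3876/20.74 = 3.6831
type 3: (33 − 15.86)²/15.86 = 293.7796/15.86 = 18.5233
type 4: (16 − 14.64)²/14.64 = 1.8496/14.64 = 0.1263
type 5: (12 − 20.74)²/20.74 = 76.3876/20.74 = 3.6831
type 6: (22 − 18.3)²/18.3 = 13.69/18.3 = 0.7481
type 7: (7 − 19.52)²/19.52 = 156.7504/19.52 = 8.0302
Sum = 39.781
df = 6. Since 39.781 > 16.812, we reject H₀.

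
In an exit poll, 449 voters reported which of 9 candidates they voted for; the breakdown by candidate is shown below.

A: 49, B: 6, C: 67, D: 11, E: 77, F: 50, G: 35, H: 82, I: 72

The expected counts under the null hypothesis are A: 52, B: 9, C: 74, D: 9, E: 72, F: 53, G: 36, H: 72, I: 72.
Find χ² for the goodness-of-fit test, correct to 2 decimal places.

cat         O        E   (O−E)²/E
A          49       52      0.173
B           6        9      1.000
C          67       74      0.662
D          11        9      0.444
E          77       72      0.347
F          50       53      0.170
G          35       36      0.028
H          82       72      1.389
I          72       72      0.000
Sum = 4.21

4.21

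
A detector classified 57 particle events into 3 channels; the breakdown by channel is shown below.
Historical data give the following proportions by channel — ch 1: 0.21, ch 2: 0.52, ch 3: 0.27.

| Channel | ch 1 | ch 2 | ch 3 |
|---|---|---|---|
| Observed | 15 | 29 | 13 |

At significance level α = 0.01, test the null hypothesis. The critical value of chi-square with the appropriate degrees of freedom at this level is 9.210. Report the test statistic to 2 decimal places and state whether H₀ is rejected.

Expected counts E_i = n·p_i: 57×0.21 = 11.97, 57×0.52 = 29.64, 57×0.27 = 15.39.
χ² = (15−11.97)²/11.97 + (29−29.64)²/29.64 + (13−15.39)²/15.39
   = 0.767 + 0.014 + 0.371
Sum = 1.15
df = 2. Since 1.15 < 9.210, we do not reject H₀.

1.15; do not reject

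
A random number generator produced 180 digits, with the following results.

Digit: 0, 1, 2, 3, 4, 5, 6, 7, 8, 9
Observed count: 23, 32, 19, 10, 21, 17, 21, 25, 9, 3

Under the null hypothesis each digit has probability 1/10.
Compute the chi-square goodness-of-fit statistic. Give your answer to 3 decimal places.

Under H₀ each category has probability 1/10, so each expected count is 180/10 = 18.
cat         O        E   (O−E)²/E
0          23       18     1.3889
1          32       18    10.8889
2          19       18     0.0556
3          10       18     3.5556
4          21       18     0.5000
5          17       18     0.0556
6          21       18     0.5000
7          25       18     2.7222
8           9       18     4.5000
9           3       18    12.5000
Sum = 36.667

36.667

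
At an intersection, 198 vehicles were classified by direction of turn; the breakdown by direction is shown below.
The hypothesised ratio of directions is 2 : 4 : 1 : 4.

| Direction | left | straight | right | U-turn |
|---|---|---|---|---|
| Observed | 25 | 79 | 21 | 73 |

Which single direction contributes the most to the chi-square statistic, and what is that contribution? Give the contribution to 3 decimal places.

Ratio total = 11. Expected counts: 198×2/11 = 36, 198×4/11 = 72, 198×1/11 = 18, 198×4/11 = 72.
left: (25 − 36)²/36 = 121/36 = 3.3611
straight: (79 − 72)²/72 = 49/72 = 0.6806
right: (21 − 18)²/18 = 9/18 = 0.5000
U-turn: (73 − 72)²/72 = 1/72 = 0.0139
The largest term is for left: 3.361.

left, 3.361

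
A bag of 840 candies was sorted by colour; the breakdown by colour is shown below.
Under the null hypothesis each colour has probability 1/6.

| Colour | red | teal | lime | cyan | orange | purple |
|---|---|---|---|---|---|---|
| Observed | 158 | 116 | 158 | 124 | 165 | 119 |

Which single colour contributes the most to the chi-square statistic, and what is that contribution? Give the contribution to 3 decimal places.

orange, 4.464

Expected count for each of the 6 categories: 840/6 = 140.
χ² = (158−140)²/140 + (116−140)²/140 + (158−140)²/140 + (124−140)²/140 + (165−140)²/140 + (119−140)²/140
   = 2.3143 + 4.1143 + 2.3143 + 1.8286 + 4.4643 + 3.1500
The largest term is for orange: 4.464.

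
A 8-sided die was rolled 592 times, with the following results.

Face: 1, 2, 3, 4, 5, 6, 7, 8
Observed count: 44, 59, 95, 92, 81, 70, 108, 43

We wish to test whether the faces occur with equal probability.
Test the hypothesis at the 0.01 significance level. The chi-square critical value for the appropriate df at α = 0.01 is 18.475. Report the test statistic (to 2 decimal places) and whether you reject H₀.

55.03; reject

Under H₀ each category has probability 1/8, so each expected count is 592/8 = 74.
1: (44 − 74)²/74 = 900/74 = 12.162
2: (59 − 74)²/74 = 225/74 = 3.041
3: (95 − 74)²/74 = 441/74 = 5.959
4: (92 − 74)²/74 = 324/74 = 4.378
5: (81 − 74)²/74 = 49/74 = 0.662
6: (70 − 74)²/74 = 16/74 = 0.216
7: (108 − 74)²/74 = 1156/74 = 15.622
8: (43 − 74)²/74 = 961/74 = 12.986
Sum = 55.03
df = 7. Since 55.03 > 18.475, we reject H₀.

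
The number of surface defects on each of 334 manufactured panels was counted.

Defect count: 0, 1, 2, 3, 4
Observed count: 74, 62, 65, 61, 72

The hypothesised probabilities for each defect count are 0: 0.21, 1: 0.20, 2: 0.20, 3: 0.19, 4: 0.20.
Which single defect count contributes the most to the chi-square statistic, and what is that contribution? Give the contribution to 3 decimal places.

4, 0.405

Expected counts E_i = n·p_i: 334×0.21 = 70.14, 334×0.20 = 66.8, 334×0.20 = 66.8, 334×0.19 = 63.46, 334×0.20 = 66.8.
cat         O        E   (O−E)²/E
0          74    70.14     0.2124
1          62     66.8     0.3449
2          65     66.8     0.0485
3          61    63.46     0.0954
4          72     66.8     0.4048
The largest term is for 4: 0.405.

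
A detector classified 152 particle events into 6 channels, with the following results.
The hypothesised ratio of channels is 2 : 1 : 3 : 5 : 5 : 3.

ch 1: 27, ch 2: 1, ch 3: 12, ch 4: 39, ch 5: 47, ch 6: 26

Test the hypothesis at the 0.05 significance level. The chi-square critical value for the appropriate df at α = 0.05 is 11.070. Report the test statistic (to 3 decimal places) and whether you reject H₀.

Ratio total = 19. Expected counts: 152×2/19 = 16, 152×1/19 = 8, 152×3/19 = 24, 152×5/19 = 40, 152×5/19 = 40, 152×3/19 = 24.
ch 1: (27 − 16)²/16 = 121/16 = 7.5625
ch 2: (1 − 8)²/8 = 49/8 = 6.1250
ch 3: (12 − 24)²/24 = 144/24 = 6.0000
ch 4: (39 − 40)²/40 = 1/40 = 0.0250
ch 5: (47 − 40)²/40 = 49/40 = 1.2250
ch 6: (26 − 24)²/24 = 4/24 = 0.1667
Sum = 21.104
df = 5. Since 21.104 > 11.070, we reject H₀.

21.104; reject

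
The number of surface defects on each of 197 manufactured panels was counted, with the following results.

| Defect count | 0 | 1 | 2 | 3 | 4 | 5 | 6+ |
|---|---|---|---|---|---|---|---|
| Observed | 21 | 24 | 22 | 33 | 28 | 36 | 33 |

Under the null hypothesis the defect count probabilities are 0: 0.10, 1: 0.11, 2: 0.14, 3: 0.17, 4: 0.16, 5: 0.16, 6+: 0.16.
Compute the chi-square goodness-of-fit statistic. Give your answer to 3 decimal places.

Expected counts E_i = n·p_i: 197×0.10 = 19.7, 197×0.11 = 21.67, 197×0.14 = 27.58, 197×0.17 = 33.49, 197×0.16 = 31.52, 197×0.16 = 31.52, 197×0.16 = 31.52.
0: (21 − 19.7)²/19.7 = 1.69/19.7 = 0.0858
1: (24 − 21.67)²/21.67 = 5.4289/21.67 = 0.2505
2: (22 − 27.58)²/27.58 = 31.1364/27.58 = 1.1289
3: (33 − 33.49)²/33.49 = 0.2401/33.49 = 0.0072
4: (28 − 31.52)²/31.52 = 12.3904/31.52 = 0.3931
5: (36 − 31.52)²/31.52 = 20.0704/31.52 = 0.6368
6+: (33 − 31.52)²/31.52 = 2.1904/31.52 = 0.0695
Sum = 2.572

2.572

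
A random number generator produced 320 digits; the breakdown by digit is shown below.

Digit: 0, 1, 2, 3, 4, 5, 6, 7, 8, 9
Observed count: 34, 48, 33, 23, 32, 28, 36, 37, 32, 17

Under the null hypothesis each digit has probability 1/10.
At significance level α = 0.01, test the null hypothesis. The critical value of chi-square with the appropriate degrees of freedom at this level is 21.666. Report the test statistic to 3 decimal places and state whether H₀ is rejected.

19.500; do not reject

Under H₀ each category has probability 1/10, so each expected count is 320/10 = 32.
cat         O        E   (O−E)²/E
0          34       32     0.1250
1          48       32     8.0000
2          33       32     0.0313
3          23       32     2.5313
4          32       32     0.0000
5          28       32     0.5000
6          36       32     0.5000
7          37       32     0.7813
8          32       32     0.0000
9          17       32     7.0313
Sum = 19.500
df = 9. Since 19.500 < 21.666, we do not reject H₀.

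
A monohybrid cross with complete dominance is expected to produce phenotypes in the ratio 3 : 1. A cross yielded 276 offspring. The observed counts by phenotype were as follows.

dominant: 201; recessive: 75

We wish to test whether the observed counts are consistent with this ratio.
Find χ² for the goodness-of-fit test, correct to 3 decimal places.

0.696

Ratio total = 4. Expected counts: 276×3/4 = 207, 276×1/4 = 69.
χ² = (201−207)²/207 + (75−69)²/69
   = 0.1739 + 0.5217
Sum = 0.696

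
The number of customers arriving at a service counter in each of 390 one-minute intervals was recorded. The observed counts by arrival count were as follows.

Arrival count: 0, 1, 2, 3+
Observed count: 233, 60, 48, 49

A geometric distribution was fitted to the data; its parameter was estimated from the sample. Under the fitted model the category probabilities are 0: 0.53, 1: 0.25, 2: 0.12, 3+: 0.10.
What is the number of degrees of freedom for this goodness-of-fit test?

2

There are k = 4 categories and 1 parameter estimated from the data, so df = 4 − 1 − 1 = 2.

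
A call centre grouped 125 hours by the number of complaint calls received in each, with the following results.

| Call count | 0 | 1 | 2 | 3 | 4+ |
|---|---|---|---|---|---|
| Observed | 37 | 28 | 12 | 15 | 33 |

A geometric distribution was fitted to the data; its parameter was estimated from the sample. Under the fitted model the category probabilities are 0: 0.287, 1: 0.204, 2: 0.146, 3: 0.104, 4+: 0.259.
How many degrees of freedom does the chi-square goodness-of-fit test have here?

3

There are k = 5 categories and 1 parameter estimated from the data, so df = 5 − 1 − 1 = 3.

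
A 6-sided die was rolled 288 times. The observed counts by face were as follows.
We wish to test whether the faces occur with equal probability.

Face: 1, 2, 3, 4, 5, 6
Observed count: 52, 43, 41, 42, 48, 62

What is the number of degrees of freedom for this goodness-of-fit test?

5

There are k = 6 categories and no parameters were estimated from the data, so df = 6 − 1 = 5.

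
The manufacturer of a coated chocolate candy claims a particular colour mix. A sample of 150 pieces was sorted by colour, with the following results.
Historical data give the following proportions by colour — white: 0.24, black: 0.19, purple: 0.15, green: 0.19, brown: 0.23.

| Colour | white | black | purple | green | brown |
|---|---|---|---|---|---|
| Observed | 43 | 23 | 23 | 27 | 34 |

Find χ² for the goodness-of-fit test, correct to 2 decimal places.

2.52

Expected counts E_i = n·p_i: 150×0.24 = 36, 150×0.19 = 28.5, 150×0.15 = 22.5, 150×0.19 = 28.5, 150×0.23 = 34.5.
χ² = (43−36)²/36 + (23−28.5)²/28.5 + (23−22.5)²/22.5 + (27−28.5)²/28.5 + (34−34.5)²/34.5
   = 1.361 + 1.061 + 0.011 + 0.079 + 0.007
Sum = 2.52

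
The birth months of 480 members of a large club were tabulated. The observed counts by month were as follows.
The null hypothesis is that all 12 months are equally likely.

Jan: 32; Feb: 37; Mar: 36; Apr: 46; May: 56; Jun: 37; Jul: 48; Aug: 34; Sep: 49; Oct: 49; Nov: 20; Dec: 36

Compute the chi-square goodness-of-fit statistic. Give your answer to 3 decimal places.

Expected count for each of the 12 categories: 480/12 = 40.
χ² = (32−40)²/40 + (37−40)²/40 + (36−40)²/40 + (46−40)²/40 + (56−40)²/40 + (37−40)²/40 + (48−40)²/40 + (34−40)²/40 + (49−40)²/40 + (49−40)²/40 + (20−40)²/40 + (36−40)²/40
   = 1.6000 + 0.2250 + 0.4000 + 0.9000 + 6.4000 + 0.2250 + 1.6000 + 0.9000 + 2.0250 + 2.0250 + 10.0000 + 0.4000
Sum = 26.700

26.700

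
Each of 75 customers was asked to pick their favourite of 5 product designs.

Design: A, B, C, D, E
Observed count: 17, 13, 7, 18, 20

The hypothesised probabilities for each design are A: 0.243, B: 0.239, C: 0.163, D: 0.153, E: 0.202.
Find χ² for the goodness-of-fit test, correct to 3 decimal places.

Expected counts E_i = n·p_i: 75×0.243 = 18.225, 75×0.239 = 17.925, 75×0.163 = 12.225, 75×0.153 = 11.475, 75×0.202 = 15.15.
cat         O        E   (O−E)²/E
A          17   18.225     0.0823
B          13   17.925     1.3532
C           7   12.225     2.2332
D          18   11.475     3.7103
E          20    15.15     1.5526
Sum = 8.932

8.932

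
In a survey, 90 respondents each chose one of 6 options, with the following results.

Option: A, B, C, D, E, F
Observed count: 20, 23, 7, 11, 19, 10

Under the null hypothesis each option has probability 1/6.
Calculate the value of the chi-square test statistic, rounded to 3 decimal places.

Under H₀ each category has probability 1/6, so each expected count is 90/6 = 15.
cat         O        E   (O−E)²/E
A          20       15     1.6667
B          23       15     4.2667
C           7       15     4.2667
D          11       15     1.0667
E          19       15     1.0667
F          10       15     1.6667
Sum = 14.000

14.000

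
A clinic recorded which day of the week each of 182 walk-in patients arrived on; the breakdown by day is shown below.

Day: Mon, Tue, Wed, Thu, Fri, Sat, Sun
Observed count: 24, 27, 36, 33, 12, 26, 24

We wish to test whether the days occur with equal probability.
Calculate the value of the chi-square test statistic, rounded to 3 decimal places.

Expected count for each of the 7 categories: 182/7 = 26.
Mon: (24 − 26)²/26 = 4/26 = 0.1538
Tue: (27 − 26)²/26 = 1/26 = 0.0385
Wed: (36 − 26)²/26 = 100/26 = 3.8462
Thu: (33 − 26)²/26 = 49/26 = 1.8846
Fri: (12 − 26)²/26 = 196/26 = 7.5385
Sat: (26 − 26)²/26 = 0/26 = 0.0000
Sun: (24 − 26)²/26 = 4/26 = 0.1538
Sum = 13.615

13.615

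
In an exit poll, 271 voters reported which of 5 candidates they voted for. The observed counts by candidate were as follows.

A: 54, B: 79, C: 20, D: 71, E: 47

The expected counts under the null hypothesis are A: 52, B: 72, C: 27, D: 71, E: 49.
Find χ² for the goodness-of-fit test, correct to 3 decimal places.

χ² = (54−52)²/52 + (79−72)²/72 + (20−27)²/27 + (71−71)²/71 + (47−49)²/49
   = 0.0769 + 0.6806 + 1.8148 + 0.0000 + 0.0816
Sum = 2.654

2.654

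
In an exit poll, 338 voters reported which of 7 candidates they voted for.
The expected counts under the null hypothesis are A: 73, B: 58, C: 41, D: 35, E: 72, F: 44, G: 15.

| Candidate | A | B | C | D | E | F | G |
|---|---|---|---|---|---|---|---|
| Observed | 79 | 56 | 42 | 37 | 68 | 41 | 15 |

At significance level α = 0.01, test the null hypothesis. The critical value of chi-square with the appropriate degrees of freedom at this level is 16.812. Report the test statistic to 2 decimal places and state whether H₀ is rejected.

χ² = (79−73)²/73 + (56−58)²/58 + (42−41)²/41 + (37−35)²/35 + (68−72)²/72 + (41−44)²/44 + (15−15)²/15
   = 0.493 + 0.069 + 0.024 + 0.114 + 0.222 + 0.205 + 0.000
Sum = 1.13
df = 6. Since 1.13 < 16.812, we do not reject H₀.

1.13; do not reject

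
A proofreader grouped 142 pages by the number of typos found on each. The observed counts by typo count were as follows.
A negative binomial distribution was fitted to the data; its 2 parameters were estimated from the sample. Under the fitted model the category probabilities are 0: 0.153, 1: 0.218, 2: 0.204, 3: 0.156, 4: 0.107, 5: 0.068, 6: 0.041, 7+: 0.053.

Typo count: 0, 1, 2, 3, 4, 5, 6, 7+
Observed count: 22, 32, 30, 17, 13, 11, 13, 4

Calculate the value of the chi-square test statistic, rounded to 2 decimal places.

12.28

Expected counts E_i = n·p_i: 142×0.153 = 21.726, 142×0.218 = 30.956, 142×0.204 = 28.968, 142×0.156 = 22.152, 142×0.107 = 15.194, 142×0.068 = 9.656, 142×0.041 = 5.822, 142×0.053 = 7.526.
cat         O        E   (O−E)²/E
0          22   21.726      0.003
1          32   30.956      0.035
2          30   28.968      0.037
3          17   22.152      1.198
4          13   15.194      0.317
5          11    9.656      0.187
6          13    5.822      8.850
7+          4    7.526      1.652
Sum = 12.28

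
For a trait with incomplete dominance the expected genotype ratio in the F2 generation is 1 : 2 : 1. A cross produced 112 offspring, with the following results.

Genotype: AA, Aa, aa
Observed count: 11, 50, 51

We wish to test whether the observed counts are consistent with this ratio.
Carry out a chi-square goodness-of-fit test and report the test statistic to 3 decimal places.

Ratio total = 4. Expected counts: 112×1/4 = 28, 112×2/4 = 56, 112×1/4 = 28.
cat         O        E   (O−E)²/E
AA         11       28    10.3214
Aa         50       56     0.6429
aa         51       28    18.8929
Sum = 29.857

29.857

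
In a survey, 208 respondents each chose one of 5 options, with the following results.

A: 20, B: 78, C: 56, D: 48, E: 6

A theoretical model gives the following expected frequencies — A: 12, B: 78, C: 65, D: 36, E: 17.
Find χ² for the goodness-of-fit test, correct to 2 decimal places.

χ² = (20−12)²/12 + (78−78)²/78 + (56−65)²/65 + (48−36)²/36 + (6−17)²/17
   = 5.333 + 0.000 + 1.246 + 4.000 + 7.118
Sum = 17.70

17.70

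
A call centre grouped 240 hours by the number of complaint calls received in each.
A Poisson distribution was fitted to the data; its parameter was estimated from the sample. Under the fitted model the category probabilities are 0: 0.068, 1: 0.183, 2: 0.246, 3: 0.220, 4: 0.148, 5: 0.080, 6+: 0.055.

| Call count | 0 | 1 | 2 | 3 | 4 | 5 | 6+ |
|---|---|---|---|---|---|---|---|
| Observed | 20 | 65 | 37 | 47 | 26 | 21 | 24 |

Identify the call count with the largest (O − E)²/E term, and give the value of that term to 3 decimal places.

Expected counts E_i = n·p_i: 240×0.068 = 16.32, 240×0.183 = 43.92, 240×0.246 = 59.04, 240×0.220 = 52.8, 240×0.148 = 35.52, 240×0.080 = 19.2, 240×0.055 = 13.2.
cat         O        E   (O−E)²/E
0          20    16.32     0.8298
1          65    43.92    10.1176
2          37    59.04     8.2277
3          47     52.8     0.6371
4          26    35.52     2.5515
5          21     19.2     0.1688
6+         24     13.2     8.8364
The largest term is for 1: 10.118.

1, 10.118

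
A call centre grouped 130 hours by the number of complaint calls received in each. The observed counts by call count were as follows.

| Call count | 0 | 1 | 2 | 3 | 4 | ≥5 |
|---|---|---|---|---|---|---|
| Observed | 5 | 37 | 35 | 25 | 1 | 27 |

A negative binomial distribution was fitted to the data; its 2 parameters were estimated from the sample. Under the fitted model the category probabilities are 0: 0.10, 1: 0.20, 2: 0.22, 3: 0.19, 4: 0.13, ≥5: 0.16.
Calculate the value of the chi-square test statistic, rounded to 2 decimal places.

Expected counts E_i = n·p_i: 130×0.10 = 13, 130×0.20 = 26, 130×0.22 = 28.6, 130×0.19 = 24.7, 130×0.13 = 16.9, 130×0.16 = 20.8.
0: (5 − 13)²/13 = 64/13 = 4.923
1: (37 − 26)²/26 = 121/26 = 4.654
2: (35 − 28.6)²/28.6 = 40.96/28.6 = 1.432
3: (25 − 24.7)²/24.7 = 0.09/24.7 = 0.004
4: (1 − 16.9)²/16.9 = 252.81/16.9 = 14.959
≥5: (27 − 20.8)²/20.8 = 38.44/20.8 = 1.848
Sum = 27.82

27.82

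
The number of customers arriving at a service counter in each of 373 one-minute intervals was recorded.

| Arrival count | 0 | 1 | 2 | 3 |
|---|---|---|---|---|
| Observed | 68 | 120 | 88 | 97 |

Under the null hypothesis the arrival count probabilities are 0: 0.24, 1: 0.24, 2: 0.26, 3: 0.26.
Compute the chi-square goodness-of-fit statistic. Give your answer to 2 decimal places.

Expected counts E_i = n·p_i: 373×0.24 = 89.52, 373×0.24 = 89.52, 373×0.26 = 96.98, 373×0.26 = 96.98.
cat         O        E   (O−E)²/E
0          68    89.52      5.173
1         120    89.52     10.378
2          88    96.98      0.832
3          97    96.98      0.000
Sum = 16.38

16.38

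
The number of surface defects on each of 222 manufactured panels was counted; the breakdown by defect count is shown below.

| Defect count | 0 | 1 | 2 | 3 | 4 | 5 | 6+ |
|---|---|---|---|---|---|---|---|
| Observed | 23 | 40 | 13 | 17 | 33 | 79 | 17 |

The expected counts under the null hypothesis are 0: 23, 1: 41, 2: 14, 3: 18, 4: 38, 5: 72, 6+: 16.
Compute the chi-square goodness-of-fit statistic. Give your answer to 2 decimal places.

1.55

0: (23 − 23)²/23 = 0/23 = 0.000
1: (40 − 41)²/41 = 1/41 = 0.024
2: (13 − 14)²/14 = 1/14 = 0.071
3: (17 − 18)²/18 = 1/18 = 0.056
4: (33 − 38)²/38 = 25/38 = 0.658
5: (79 − 72)²/72 = 49/72 = 0.681
6+: (17 − 16)²/16 = 1/16 = 0.063
Sum = 1.55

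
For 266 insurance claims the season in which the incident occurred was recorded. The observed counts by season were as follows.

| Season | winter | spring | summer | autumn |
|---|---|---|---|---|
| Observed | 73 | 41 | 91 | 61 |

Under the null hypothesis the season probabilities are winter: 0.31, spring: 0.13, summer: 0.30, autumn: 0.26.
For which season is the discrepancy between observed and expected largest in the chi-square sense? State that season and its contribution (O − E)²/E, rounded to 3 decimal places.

summer, 1.572

Expected counts E_i = n·p_i: 266×0.31 = 82.46, 266×0.13 = 34.58, 266×0.30 = 79.8, 266×0.26 = 69.16.
winter: (73 − 82.46)²/82.46 = 89.4916/82.46 = 1.0853
spring: (41 − 34.58)²/34.58 = 41.2164/34.58 = 1.1919
summer: (91 − 79.8)²/79.8 = 125.44/79.8 = 1.5719
autumn: (61 − 69.16)²/69.16 = 66.5856/69.16 = 0.9628
The largest term is for summer: 1.572.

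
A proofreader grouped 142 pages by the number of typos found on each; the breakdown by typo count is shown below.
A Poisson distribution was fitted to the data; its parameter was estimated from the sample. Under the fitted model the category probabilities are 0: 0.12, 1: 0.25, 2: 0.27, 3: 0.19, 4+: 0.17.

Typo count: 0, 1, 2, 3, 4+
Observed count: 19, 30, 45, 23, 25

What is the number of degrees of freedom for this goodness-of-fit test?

3

There are k = 5 categories and 1 parameter estimated from the data, so df = 5 − 1 − 1 = 3.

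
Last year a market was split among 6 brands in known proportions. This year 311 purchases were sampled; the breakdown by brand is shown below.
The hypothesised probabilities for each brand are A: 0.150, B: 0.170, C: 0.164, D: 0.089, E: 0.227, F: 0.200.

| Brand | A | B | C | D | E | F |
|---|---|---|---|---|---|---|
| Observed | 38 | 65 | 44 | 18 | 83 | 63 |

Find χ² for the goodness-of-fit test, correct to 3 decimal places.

10.923

Expected counts E_i = n·p_i: 311×0.150 = 46.65, 311×0.170 = 52.87, 311×0.164 = 51.004, 311×0.089 = 27.679, 311×0.227 = 70.597, 311×0.200 = 62.2.
χ² = (38−46.65)²/46.65 + (65−52.87)²/52.87 + (44−51.004)²/51.004 + (18−27.679)²/27.679 + (83−70.597)²/70.597 + (63−62.2)²/62.2
   = 1.6039 + 2.7830 + 0.9618 + 3.3846 + 2.1791 + 0.0103
Sum = 10.923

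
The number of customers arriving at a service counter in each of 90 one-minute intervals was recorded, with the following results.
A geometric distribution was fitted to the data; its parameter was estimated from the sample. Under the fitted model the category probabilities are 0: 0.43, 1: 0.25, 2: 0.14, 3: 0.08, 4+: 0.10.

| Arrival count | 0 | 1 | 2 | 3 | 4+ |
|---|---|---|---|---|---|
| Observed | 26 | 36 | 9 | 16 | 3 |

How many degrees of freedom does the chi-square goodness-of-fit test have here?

There are k = 5 categories and 1 parameter estimated from the data, so df = 5 − 1 − 1 = 3.

3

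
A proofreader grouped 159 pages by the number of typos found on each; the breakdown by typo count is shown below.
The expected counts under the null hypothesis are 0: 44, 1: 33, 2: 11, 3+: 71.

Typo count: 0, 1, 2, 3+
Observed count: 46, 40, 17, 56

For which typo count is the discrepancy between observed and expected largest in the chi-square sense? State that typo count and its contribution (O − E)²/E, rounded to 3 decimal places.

2, 3.273

χ² = (46−44)²/44 + (40−33)²/33 + (17−11)²/11 + (56−71)²/71
   = 0.0909 + 1.4848 + 3.2727 + 3.1690
The largest term is for 2: 3.273.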